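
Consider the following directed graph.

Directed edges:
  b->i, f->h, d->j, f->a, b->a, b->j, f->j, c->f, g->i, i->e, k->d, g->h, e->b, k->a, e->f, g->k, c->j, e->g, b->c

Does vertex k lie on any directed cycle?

No

k lies on a cycle iff there is a path from k back to itself.
Exploring from k, it never reaches itself; equivalently, its strongly connected component is a singleton.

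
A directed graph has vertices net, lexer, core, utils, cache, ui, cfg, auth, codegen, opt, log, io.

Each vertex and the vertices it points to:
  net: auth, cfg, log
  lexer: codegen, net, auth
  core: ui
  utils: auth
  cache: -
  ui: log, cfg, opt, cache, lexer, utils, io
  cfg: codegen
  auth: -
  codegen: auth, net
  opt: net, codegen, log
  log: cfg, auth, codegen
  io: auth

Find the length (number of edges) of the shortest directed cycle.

3

For each vertex v, BFS finds the shortest path from v back to v.
The shortest such closed walk is cfg → codegen → net → cfg, length 3.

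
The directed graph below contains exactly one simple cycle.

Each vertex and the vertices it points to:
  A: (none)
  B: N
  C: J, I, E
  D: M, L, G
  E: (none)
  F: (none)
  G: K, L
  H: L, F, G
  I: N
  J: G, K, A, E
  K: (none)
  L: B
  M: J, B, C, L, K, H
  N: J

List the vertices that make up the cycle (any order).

B, G, J, L, N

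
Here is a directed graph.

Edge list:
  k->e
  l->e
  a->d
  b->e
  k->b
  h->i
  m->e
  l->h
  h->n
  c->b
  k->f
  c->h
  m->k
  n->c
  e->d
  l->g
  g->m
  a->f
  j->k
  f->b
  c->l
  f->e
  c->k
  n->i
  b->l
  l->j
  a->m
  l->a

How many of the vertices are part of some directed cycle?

A vertex is on a directed cycle iff it belongs to a strongly connected component of size ≥ 2 (or has a self-loop).
The vertices on cycles are {a, b, c, f, g, h, j, k, l, m, n} — 11 in total.

11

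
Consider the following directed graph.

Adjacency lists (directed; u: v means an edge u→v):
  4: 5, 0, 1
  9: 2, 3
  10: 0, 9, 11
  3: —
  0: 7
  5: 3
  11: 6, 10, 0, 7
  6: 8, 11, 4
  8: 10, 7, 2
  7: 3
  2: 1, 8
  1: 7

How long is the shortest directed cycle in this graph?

2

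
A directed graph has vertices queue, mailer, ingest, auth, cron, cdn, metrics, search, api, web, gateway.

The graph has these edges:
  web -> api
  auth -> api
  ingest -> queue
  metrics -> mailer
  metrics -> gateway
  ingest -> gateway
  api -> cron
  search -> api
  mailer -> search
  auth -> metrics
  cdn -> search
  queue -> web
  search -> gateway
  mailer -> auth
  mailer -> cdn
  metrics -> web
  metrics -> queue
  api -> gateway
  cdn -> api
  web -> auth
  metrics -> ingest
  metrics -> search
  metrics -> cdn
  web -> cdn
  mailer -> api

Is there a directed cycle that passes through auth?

auth is on a cycle iff auth can reach itself via ≥1 edge.
auth → metrics → web → auth — yes.

Yes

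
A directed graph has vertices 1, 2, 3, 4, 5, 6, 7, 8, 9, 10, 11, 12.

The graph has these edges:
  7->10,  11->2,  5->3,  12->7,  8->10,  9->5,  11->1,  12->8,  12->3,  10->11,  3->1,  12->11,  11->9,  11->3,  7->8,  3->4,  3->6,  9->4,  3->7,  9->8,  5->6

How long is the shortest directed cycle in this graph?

4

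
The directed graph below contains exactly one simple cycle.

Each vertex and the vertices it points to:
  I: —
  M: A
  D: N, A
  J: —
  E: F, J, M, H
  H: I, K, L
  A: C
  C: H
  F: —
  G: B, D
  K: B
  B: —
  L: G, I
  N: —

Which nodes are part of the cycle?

DFS with gray/black marking from H:
H gray
  I gray
  I black
  K gray
    B gray
    B black
  K black
  L gray
    G gray
      G→B: B black — skip
      D gray
        N gray
        N black
        A gray
          C gray
            C→H: H is gray → back edge
Back edge closes the cycle H → L → G → D → A → C → H; its vertices are {A, C, D, G, H, L}.

A, C, D, G, H, L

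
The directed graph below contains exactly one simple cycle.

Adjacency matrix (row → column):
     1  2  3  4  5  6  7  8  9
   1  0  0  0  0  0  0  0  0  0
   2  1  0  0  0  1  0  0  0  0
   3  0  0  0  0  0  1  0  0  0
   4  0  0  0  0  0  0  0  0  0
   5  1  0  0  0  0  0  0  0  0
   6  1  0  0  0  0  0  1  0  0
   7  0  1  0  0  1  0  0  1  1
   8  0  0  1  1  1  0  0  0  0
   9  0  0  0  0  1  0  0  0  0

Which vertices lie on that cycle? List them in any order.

DFS with gray/black marking from 7:
7 gray
  9 gray
    5 gray
      1 gray
      1 black
    5 black
  9 black
  7→5: 5 black — skip
  2 gray
    2→1: 1 black — skip
    2→5: 5 black — skip
  2 black
  8 gray
    4 gray
    4 black
    3 gray
      6 gray
        6→1: 1 black — skip
        6→7: 7 is gray → back edge
Back edge closes the cycle 7 → 8 → 3 → 6 → 7; its vertices are {3, 6, 7, 8}.

3, 6, 7, 8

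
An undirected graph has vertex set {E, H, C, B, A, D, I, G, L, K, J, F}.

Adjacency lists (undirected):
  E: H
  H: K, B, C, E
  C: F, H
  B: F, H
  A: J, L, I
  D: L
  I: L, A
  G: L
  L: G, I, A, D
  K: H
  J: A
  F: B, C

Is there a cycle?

Yes

DFS, tracking each vertex's parent; an edge to a visited non-parent vertex closes a cycle.
Start from J:
visit J (parent –)
  visit A (parent J)
    A–J: parent, skip
    visit L (parent A)
      visit G (parent L)
        G–L: parent, skip
      visit I (parent L)
        I–L: parent, skip
        I–A: A visited and ≠ parent → cycle
Cycle: A – L – I – A.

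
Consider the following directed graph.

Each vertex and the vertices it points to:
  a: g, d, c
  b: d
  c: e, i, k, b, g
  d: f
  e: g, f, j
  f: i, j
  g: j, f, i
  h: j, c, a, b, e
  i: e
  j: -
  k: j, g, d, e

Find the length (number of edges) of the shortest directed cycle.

For each vertex v, BFS finds the shortest path from v back to v.
The shortest such closed walk is i → e → f → i, length 3.

3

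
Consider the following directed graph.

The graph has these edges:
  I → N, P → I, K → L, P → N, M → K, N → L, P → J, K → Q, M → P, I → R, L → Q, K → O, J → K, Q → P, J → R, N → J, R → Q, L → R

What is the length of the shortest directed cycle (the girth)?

For each vertex v, BFS finds the shortest path from v back to v.
The shortest such closed walk is K → Q → P → J → K, length 4.

4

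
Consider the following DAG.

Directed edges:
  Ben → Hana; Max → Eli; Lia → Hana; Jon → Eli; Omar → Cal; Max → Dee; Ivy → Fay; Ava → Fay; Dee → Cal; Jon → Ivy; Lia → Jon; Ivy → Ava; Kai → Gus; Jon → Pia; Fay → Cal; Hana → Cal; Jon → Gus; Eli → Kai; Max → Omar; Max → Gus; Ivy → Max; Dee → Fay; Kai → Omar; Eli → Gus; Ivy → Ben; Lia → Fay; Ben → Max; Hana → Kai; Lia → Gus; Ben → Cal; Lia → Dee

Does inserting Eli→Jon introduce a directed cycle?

Yes

Adding Eli→Jon creates a cycle iff Jon can already reach Eli.
Path from Jon: Jon → Eli.
So Jon → … → Eli → Jon is a cycle.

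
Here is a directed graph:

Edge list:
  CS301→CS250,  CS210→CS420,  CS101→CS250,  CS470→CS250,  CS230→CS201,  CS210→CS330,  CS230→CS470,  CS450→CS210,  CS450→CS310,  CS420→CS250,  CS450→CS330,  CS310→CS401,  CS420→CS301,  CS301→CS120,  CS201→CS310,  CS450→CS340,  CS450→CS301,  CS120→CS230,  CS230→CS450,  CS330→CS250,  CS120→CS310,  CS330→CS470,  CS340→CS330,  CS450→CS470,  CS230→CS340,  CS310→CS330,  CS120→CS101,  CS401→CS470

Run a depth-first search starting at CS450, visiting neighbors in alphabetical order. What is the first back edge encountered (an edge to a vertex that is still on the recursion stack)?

CS230->CS450

DFS from CS450 (visiting neighbors in alphabetical order); mark gray on enter, black on exit:
CS450 gray
  CS210 gray
    CS330 gray
      CS250 gray
      CS250 black
      CS470 gray
        CS470→CS250: CS250 black — skip
      CS470 black
    CS330 black
    CS420 gray
      CS420→CS250: CS250 black — skip
      CS301 gray
        CS120 gray
          CS101 gray
            CS101→CS250: CS250 black — skip
          CS101 black
          CS230 gray
            CS201 gray
              CS310 gray
                CS310→CS330: CS330 black — skip
                CS401 gray
                  CS401→CS470: CS470 black — skip
                CS401 black
              CS310 black
            CS201 black
            CS340 gray
              CS340→CS330: CS330 black — skip
            CS340 black
            CS230→CS450: CS450 is gray → back edge
First back edge: CS230 → CS450.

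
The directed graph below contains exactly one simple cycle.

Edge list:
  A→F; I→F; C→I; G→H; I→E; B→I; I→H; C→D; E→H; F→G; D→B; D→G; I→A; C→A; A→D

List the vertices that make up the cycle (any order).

DFS with gray/black marking from A:
A gray
  F gray
    G gray
      H gray
      H black
    G black
  F black
  D gray
    B gray
      I gray
        I→F: F black — skip
        I→H: H black — skip
        I→A: A is gray → back edge
Back edge closes the cycle A → D → B → I → A; its vertices are {A, B, D, I}.

A, B, D, I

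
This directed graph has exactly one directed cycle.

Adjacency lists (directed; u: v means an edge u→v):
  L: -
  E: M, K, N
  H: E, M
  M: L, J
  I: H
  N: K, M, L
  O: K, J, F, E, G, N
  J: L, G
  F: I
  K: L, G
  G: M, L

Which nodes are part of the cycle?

G, J, M

DFS with gray/black marking from J:
J gray
  L gray
  L black
  G gray
    M gray
      M→L: L black — skip
      M→J: J is gray → back edge
Back edge closes the cycle J → G → M → J; its vertices are {G, J, M}.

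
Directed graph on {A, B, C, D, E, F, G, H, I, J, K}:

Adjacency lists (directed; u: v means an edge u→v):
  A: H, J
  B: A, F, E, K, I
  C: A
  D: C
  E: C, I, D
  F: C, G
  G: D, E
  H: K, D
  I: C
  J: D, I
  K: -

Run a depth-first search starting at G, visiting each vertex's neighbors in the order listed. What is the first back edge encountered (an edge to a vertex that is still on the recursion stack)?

H->D

DFS from G (visiting each vertex's neighbors in the order listed); mark gray on enter, black on exit:
G gray
  D gray
    C gray
      A gray
        H gray
          K gray
          K black
          H→D: D is gray → back edge
First back edge: H → D.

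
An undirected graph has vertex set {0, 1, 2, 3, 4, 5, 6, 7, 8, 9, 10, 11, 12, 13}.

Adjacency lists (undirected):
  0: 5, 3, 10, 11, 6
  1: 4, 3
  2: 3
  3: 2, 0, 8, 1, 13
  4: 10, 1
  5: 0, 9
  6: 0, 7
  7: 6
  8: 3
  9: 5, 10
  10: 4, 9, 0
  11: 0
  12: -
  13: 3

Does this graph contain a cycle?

Yes

DFS, tracking each vertex's parent; an edge to a visited non-parent vertex closes a cycle.
Start from 6:
visit 6 (parent –)
  visit 0 (parent 6)
    visit 5 (parent 0)
      5–0: parent, skip
      visit 9 (parent 5)
        9–5: parent, skip
        visit 10 (parent 9)
          visit 4 (parent 10)
            4–10: parent, skip
            visit 1 (parent 4)
              1–4: parent, skip
              visit 3 (parent 1)
                visit 2 (parent 3)
                  2–3: parent, skip
                3–0: 0 visited and ≠ parent → cycle
Cycle: 0 – 5 – 9 – 10 – 4 – 1 – 3 – 0.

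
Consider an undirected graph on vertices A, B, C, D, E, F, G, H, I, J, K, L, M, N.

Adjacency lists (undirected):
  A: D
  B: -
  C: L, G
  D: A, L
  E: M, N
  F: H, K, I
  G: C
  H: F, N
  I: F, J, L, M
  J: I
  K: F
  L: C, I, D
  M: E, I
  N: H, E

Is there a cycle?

DFS, tracking each vertex's parent; an edge to a visited non-parent vertex closes a cycle.
Start from F:
visit F (parent –)
  visit H (parent F)
    H–F: parent, skip
    visit N (parent H)
      N–H: parent, skip
      visit E (parent N)
        visit M (parent E)
          M–E: parent, skip
          visit I (parent M)
            I–F: F visited and ≠ parent → cycle
Cycle: F – H – N – E – M – I – F.

Yes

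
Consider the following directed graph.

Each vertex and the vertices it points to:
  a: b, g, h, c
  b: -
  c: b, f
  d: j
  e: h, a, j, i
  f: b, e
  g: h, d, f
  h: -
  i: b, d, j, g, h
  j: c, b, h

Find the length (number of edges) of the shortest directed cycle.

For each vertex v, BFS finds the shortest path from v back to v.
The shortest such closed walk is e → j → c → f → e, length 4.

4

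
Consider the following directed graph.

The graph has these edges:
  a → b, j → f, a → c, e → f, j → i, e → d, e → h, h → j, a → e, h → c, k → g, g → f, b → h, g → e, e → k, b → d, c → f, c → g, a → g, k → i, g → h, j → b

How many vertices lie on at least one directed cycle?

7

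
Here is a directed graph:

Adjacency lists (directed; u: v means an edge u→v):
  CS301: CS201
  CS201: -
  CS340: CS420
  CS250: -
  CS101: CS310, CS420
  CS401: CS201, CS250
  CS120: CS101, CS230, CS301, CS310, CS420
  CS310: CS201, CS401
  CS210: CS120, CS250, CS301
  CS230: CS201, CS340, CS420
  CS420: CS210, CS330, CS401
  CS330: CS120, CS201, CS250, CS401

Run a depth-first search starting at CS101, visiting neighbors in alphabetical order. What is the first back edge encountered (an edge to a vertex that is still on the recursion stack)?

DFS from CS101 (visiting neighbors in alphabetical order); mark gray on enter, black on exit:
CS101 gray
  CS310 gray
    CS201 gray
    CS201 black
    CS401 gray
      CS401→CS201: CS201 black — skip
      CS250 gray
      CS250 black
    CS401 black
  CS310 black
  CS420 gray
    CS210 gray
      CS120 gray
        CS120→CS101: CS101 is gray → back edge
First back edge: CS120 → CS101.

CS120->CS101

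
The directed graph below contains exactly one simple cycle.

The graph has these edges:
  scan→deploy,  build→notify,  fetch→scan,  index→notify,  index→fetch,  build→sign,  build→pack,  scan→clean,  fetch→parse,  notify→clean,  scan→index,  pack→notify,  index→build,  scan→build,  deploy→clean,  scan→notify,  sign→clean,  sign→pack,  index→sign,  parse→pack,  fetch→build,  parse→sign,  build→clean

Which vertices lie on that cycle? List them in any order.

scan, fetch, index

DFS with gray/black marking from index:
index gray
  notify gray
    clean gray
    clean black
  notify black
  build gray
    build→notify: notify black — skip
    pack gray
      pack→notify: notify black — skip
    pack black
    sign gray
      sign→clean: clean black — skip
      sign→pack: pack black — skip
    sign black
    build→clean: clean black — skip
  build black
  fetch gray
    fetch→build: build black — skip
    scan gray
      deploy gray
        deploy→clean: clean black — skip
      deploy black
      scan→notify: notify black — skip
      scan→index: index is gray → back edge
Back edge closes the cycle index → fetch → scan → index; its vertices are {scan, fetch, index}.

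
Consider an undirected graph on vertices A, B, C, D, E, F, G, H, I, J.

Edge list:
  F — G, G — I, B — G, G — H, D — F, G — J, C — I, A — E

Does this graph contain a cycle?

No

DFS, tracking each vertex's parent; an edge to a visited non-parent vertex closes a cycle.
Start from I:
visit I (parent –)
  visit C (parent I)
    C–I: parent, skip
  visit G (parent I)
    visit J (parent G)
      J–G: parent, skip
    visit F (parent G)
      visit D (parent F)
        D–F: parent, skip
      F–G: parent, skip
    G–I: parent, skip
    visit H (parent G)
      H–G: parent, skip
    visit B (parent G)
      B–G: parent, skip
visit A (parent –)
  visit E (parent A)
    E–A: parent, skip
No non-parent visited neighbor found — the graph is a forest.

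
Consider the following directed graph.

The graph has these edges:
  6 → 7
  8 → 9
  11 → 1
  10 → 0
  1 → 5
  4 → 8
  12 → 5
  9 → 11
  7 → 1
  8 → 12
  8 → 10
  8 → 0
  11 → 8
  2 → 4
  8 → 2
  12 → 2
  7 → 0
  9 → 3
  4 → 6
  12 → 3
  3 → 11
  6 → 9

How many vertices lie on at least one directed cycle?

8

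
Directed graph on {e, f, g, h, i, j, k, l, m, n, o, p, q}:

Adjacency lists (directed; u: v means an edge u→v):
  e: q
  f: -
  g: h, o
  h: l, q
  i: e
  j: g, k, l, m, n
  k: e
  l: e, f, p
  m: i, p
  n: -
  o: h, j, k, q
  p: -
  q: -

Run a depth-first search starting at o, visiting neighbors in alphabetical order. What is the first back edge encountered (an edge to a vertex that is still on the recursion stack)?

DFS from o (visiting neighbors in alphabetical order); mark gray on enter, black on exit:
o gray
  h gray
    l gray
      e gray
        q gray
        q black
      e black
      f gray
      f black
      p gray
      p black
    l black
    h→q: q black — skip
  h black
  j gray
    g gray
      g→h: h black — skip
      g→o: o is gray → back edge
First back edge: g → o.

g→o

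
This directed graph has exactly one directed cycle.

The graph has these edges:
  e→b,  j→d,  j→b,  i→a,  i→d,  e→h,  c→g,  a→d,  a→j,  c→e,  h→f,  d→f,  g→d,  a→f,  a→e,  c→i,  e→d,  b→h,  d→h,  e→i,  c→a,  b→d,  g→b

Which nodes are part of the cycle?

a, e, i

DFS with gray/black marking from a:
a gray
  e gray
    d gray
      h gray
        f gray
        f black
      h black
      d→f: f black — skip
    d black
    e→h: h black — skip
    i gray
      i→d: d black — skip
      i→a: a is gray → back edge
Back edge closes the cycle a → e → i → a; its vertices are {a, e, i}.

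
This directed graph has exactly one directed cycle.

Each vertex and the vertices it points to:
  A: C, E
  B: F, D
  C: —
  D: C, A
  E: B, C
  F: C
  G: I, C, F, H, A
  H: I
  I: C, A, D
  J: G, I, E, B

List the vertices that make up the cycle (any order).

A, B, D, E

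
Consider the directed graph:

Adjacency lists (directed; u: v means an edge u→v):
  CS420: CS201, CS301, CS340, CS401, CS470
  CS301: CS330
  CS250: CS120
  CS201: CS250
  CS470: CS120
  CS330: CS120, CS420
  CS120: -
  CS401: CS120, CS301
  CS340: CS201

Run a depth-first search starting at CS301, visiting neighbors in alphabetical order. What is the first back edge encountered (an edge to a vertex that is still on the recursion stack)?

CS420->CS301

DFS from CS301 (visiting neighbors in alphabetical order); mark gray on enter, black on exit:
CS301 gray
  CS330 gray
    CS120 gray
    CS120 black
    CS420 gray
      CS201 gray
        CS250 gray
          CS250→CS120: CS120 black — skip
        CS250 black
      CS201 black
      CS420→CS301: CS301 is gray → back edge
First back edge: CS420 → CS301.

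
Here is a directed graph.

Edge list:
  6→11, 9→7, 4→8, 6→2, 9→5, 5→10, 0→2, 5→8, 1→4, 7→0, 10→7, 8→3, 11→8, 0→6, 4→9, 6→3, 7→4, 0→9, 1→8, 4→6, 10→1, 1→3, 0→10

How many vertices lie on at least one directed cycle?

A vertex is on a directed cycle iff it belongs to a strongly connected component of size ≥ 2 (or has a self-loop).
The vertices on cycles are {0, 1, 4, 5, 7, 9, 10} — 7 in total.

7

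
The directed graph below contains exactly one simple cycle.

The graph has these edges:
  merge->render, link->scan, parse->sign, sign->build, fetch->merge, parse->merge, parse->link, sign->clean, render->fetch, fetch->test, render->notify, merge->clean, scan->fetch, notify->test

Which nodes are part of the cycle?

DFS with gray/black marking from merge:
merge gray
  clean gray
  clean black
  render gray
    notify gray
      test gray
      test black
    notify black
    fetch gray
      fetch→test: test black — skip
      fetch→merge: merge is gray → back edge
Back edge closes the cycle merge → render → fetch → merge; its vertices are {fetch, merge, render}.

fetch, merge, render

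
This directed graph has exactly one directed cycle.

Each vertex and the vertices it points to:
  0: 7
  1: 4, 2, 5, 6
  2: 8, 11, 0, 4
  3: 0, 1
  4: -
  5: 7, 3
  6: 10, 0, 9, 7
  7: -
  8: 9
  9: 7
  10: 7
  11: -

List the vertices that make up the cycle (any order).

DFS with gray/black marking from 3:
3 gray
  0 gray
    7 gray
    7 black
  0 black
  1 gray
    4 gray
    4 black
    2 gray
      8 gray
        9 gray
          9→7: 7 black — skip
        9 black
      8 black
      11 gray
      11 black
      2→0: 0 black — skip
      2→4: 4 black — skip
    2 black
    5 gray
      5→7: 7 black — skip
      5→3: 3 is gray → back edge
Back edge closes the cycle 3 → 1 → 5 → 3; its vertices are {1, 3, 5}.

1, 3, 5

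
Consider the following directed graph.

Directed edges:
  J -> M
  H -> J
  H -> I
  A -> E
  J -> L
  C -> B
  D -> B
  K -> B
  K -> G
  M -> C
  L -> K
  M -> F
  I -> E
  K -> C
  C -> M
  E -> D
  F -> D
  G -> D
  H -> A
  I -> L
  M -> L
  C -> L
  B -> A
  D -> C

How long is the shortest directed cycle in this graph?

2

For each vertex v, BFS finds the shortest path from v back to v.
The shortest such closed walk is M → C → M, length 2.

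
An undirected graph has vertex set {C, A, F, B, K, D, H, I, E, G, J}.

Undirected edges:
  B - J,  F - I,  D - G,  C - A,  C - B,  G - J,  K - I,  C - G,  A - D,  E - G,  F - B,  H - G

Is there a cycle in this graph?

DFS, tracking each vertex's parent; an edge to a visited non-parent vertex closes a cycle.
Start from A:
visit A (parent –)
  visit D (parent A)
    D–A: parent, skip
    visit G (parent D)
      visit C (parent G)
        C–G: parent, skip
        C–A: A visited and ≠ parent → cycle
Cycle: A – D – G – C – A.

Yes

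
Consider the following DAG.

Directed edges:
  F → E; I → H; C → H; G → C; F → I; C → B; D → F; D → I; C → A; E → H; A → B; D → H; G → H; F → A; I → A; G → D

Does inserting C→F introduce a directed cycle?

Adding C→F creates a cycle iff F can already reach C.
Explore from F: no path reaches C. The graph stays acyclic.

No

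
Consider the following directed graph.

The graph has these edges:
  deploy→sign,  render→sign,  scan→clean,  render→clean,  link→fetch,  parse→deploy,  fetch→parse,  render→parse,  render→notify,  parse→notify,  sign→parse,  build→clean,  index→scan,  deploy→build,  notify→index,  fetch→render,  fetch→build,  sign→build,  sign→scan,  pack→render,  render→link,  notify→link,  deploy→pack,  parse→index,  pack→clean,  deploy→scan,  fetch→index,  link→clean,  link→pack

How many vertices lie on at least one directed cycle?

A vertex is on a directed cycle iff it belongs to a strongly connected component of size ≥ 2 (or has a self-loop).
The vertices on cycles are {link, pack, sign, fetch, parse, deploy, notify, render} — 8 in total.

8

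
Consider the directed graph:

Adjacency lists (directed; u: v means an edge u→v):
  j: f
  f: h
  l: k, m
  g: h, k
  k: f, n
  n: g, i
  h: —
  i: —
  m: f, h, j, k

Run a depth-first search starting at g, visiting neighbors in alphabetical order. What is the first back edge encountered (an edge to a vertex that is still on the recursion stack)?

DFS from g (visiting neighbors in alphabetical order); mark gray on enter, black on exit:
g gray
  h gray
  h black
  k gray
    f gray
      f→h: h black — skip
    f black
    n gray
      n→g: g is gray → back edge
First back edge: n → g.

n->g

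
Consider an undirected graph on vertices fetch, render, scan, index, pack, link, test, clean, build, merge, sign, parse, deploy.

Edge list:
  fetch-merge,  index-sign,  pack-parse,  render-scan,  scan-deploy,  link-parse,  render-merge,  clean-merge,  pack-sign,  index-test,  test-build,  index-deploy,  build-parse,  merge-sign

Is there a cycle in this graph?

Yes

DFS, tracking each vertex's parent; an edge to a visited non-parent vertex closes a cycle.
Start from build:
visit build (parent –)
  visit parse (parent build)
    visit link (parent parse)
      link–parse: parent, skip
    parse–build: parent, skip
    visit pack (parent parse)
      visit sign (parent pack)
        visit index (parent sign)
          visit test (parent index)
            test–build: build visited and ≠ parent → cycle
Cycle: build – parse – pack – sign – index – test – build.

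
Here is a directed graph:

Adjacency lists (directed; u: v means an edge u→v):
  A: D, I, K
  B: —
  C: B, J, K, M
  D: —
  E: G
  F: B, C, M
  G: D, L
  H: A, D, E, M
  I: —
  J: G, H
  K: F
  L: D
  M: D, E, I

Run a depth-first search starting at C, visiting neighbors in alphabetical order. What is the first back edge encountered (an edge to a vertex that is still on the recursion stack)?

DFS from C (visiting neighbors in alphabetical order); mark gray on enter, black on exit:
C gray
  B gray
  B black
  J gray
    G gray
      D gray
      D black
      L gray
        L→D: D black — skip
      L black
    G black
    H gray
      A gray
        A→D: D black — skip
        I gray
        I black
        K gray
          F gray
            F→B: B black — skip
            F→C: C is gray → back edge
First back edge: F → C.

F->C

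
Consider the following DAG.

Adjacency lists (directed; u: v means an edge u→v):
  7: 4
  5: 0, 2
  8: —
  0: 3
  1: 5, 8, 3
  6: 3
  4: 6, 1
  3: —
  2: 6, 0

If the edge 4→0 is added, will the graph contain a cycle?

Adding 4→0 creates a cycle iff 0 can already reach 4.
Explore from 0: no path reaches 4. The graph stays acyclic.

No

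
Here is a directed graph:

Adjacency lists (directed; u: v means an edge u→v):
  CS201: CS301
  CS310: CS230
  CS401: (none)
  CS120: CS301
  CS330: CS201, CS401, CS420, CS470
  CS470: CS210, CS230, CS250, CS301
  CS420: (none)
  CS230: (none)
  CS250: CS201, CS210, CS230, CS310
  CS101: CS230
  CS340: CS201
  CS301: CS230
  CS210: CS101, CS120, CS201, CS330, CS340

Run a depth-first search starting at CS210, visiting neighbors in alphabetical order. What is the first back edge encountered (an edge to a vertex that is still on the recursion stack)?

CS470→CS210

DFS from CS210 (visiting neighbors in alphabetical order); mark gray on enter, black on exit:
CS210 gray
  CS101 gray
    CS230 gray
    CS230 black
  CS101 black
  CS120 gray
    CS301 gray
      CS301→CS230: CS230 black — skip
    CS301 black
  CS120 black
  CS201 gray
    CS201→CS301: CS301 black — skip
  CS201 black
  CS330 gray
    CS330→CS201: CS201 black — skip
    CS401 gray
    CS401 black
    CS420 gray
    CS420 black
    CS470 gray
      CS470→CS210: CS210 is gray → back edge
First back edge: CS470 → CS210.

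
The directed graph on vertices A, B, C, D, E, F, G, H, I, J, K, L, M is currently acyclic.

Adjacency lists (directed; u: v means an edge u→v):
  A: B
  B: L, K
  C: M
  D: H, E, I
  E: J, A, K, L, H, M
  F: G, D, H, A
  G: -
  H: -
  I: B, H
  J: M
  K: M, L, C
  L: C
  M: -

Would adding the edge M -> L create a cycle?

Adding M→L creates a cycle iff L can already reach M.
Path from L: L → C → M.
So L → … → M → L is a cycle.

Yes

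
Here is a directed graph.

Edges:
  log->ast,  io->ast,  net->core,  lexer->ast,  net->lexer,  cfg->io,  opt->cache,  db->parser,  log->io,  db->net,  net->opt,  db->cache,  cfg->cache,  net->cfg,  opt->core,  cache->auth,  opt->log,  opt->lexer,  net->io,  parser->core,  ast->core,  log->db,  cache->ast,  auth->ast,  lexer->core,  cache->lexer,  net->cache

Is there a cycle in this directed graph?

Yes

DFS with white/gray/black marking, starting from opt:
opt gray
  core gray
  core black
  cache gray
    auth gray
      ast gray
        ast→core: core black — skip
      ast black
    auth black
    lexer gray
      lexer→ast: ast black — skip
      lexer→core: core black — skip
    lexer black
    cache→ast: ast black — skip
  cache black
  log gray
    log→ast: ast black — skip
    io gray
      io→ast: ast black — skip
    io black
    db gray
      net gray
        net→core: core black — skip
        net→opt: opt is gray → back edge
Back edge found, so a cycle exists: opt → log → db → net → opt.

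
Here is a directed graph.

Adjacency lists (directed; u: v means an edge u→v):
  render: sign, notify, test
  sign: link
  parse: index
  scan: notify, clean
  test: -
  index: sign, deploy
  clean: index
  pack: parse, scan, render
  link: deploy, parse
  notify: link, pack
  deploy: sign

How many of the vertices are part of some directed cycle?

9

A vertex is on a directed cycle iff it belongs to a strongly connected component of size ≥ 2 (or has a self-loop).
The vertices on cycles are {link, pack, scan, sign, index, parse, deploy, notify, render} — 9 in total.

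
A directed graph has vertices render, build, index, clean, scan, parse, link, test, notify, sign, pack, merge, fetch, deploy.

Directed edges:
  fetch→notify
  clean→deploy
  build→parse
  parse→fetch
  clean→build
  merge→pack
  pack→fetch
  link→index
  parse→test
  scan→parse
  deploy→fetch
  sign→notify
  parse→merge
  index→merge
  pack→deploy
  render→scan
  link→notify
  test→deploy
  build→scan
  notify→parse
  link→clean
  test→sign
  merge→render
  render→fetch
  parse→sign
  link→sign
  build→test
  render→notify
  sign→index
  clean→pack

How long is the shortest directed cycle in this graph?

3

For each vertex v, BFS finds the shortest path from v back to v.
The shortest such closed walk is parse → sign → notify → parse, length 3.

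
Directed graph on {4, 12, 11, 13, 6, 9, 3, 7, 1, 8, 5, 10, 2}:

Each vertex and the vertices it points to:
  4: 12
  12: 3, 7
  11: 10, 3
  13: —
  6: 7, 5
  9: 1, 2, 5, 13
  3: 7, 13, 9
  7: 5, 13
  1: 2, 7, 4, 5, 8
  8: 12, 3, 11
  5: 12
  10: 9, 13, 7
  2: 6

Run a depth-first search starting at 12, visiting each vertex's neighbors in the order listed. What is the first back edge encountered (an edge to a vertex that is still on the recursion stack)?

5->12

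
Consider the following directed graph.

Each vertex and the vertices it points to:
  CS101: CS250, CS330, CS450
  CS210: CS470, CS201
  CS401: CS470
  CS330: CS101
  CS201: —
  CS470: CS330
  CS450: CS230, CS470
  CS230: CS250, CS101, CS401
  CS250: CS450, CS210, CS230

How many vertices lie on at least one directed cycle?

8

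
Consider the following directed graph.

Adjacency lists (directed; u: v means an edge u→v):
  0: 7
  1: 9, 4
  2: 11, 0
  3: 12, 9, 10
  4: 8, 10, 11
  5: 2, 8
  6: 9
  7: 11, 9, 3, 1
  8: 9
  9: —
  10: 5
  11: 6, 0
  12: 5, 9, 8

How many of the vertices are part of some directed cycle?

10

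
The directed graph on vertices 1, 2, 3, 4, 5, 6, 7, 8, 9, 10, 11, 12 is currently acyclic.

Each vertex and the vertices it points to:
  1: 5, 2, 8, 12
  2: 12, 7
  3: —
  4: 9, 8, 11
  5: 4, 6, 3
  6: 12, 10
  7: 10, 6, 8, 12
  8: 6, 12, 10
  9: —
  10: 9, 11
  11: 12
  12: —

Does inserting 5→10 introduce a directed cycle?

No

Adding 5→10 creates a cycle iff 10 can already reach 5.
Explore from 10: no path reaches 5. The graph stays acyclic.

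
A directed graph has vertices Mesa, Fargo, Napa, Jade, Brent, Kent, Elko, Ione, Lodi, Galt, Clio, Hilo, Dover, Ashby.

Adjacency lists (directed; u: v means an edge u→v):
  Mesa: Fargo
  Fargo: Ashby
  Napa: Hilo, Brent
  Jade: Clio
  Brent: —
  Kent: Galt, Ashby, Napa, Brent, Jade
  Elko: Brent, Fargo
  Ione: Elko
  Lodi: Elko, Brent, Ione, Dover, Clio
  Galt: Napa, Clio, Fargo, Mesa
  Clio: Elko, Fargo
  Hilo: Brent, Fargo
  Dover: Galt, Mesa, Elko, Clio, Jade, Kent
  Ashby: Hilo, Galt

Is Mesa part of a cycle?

Yes

Mesa is on a cycle iff Mesa can reach itself via ≥1 edge.
Mesa → Fargo → Ashby → Galt → Mesa — yes.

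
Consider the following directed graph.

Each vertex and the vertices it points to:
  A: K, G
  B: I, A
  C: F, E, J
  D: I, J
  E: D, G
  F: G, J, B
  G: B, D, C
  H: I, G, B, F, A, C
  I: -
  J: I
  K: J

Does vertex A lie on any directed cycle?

Yes

A is on a cycle iff A can reach itself via ≥1 edge.
A → G → B → A — yes.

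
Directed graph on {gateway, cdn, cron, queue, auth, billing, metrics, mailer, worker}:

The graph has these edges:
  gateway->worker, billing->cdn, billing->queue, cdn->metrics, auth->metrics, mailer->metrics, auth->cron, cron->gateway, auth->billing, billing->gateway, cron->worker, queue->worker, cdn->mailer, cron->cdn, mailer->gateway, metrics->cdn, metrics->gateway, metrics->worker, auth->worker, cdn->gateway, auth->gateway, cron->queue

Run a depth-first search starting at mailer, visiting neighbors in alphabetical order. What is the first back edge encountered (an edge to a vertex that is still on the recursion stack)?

cdn→mailer

DFS from mailer (visiting neighbors in alphabetical order); mark gray on enter, black on exit:
mailer gray
  gateway gray
    worker gray
    worker black
  gateway black
  metrics gray
    cdn gray
      cdn→gateway: gateway black — skip
      cdn→mailer: mailer is gray → back edge
First back edge: cdn → mailer.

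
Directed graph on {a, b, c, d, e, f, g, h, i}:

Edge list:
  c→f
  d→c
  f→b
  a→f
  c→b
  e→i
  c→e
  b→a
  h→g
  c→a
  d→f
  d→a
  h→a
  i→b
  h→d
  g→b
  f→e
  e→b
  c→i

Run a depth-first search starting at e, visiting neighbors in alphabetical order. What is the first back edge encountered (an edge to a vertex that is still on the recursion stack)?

f→b

DFS from e (visiting neighbors in alphabetical order); mark gray on enter, black on exit:
e gray
  b gray
    a gray
      f gray
        f→b: b is gray → back edge
First back edge: f → b.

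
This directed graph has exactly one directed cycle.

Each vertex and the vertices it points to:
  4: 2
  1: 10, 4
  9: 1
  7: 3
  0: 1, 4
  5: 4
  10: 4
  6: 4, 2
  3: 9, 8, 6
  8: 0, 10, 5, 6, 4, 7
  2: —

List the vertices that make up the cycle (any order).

DFS with gray/black marking from 3:
3 gray
  9 gray
    1 gray
      10 gray
        4 gray
          2 gray
          2 black
        4 black
      10 black
      1→4: 4 black — skip
    1 black
  9 black
  8 gray
    0 gray
      0→1: 1 black — skip
      0→4: 4 black — skip
    0 black
    8→10: 10 black — skip
    5 gray
      5→4: 4 black — skip
    5 black
    6 gray
      6→4: 4 black — skip
      6→2: 2 black — skip
    6 black
    8→4: 4 black — skip
    7 gray
      7→3: 3 is gray → back edge
Back edge closes the cycle 3 → 8 → 7 → 3; its vertices are {3, 7, 8}.

3, 7, 8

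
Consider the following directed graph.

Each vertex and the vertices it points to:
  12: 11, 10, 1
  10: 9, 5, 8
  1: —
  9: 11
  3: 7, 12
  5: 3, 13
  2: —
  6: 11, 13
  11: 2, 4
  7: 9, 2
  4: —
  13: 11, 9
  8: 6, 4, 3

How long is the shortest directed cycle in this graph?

4

For each vertex v, BFS finds the shortest path from v back to v.
The shortest such closed walk is 12 → 10 → 8 → 3 → 12, length 4.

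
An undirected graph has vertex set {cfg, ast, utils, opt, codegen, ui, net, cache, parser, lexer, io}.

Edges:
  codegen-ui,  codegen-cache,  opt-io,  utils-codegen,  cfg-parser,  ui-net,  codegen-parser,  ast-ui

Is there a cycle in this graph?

DFS, tracking each vertex's parent; an edge to a visited non-parent vertex closes a cycle.
Start from lexer:
visit lexer (parent –)
visit cfg (parent –)
  visit parser (parent cfg)
    visit codegen (parent parser)
      visit utils (parent codegen)
        utils–codegen: parent, skip
      visit cache (parent codegen)
        cache–codegen: parent, skip
      codegen–parser: parent, skip
      visit ui (parent codegen)
        ui–codegen: parent, skip
        visit ast (parent ui)
          ast–ui: parent, skip
        visit net (parent ui)
          net–ui: parent, skip
    parser–cfg: parent, skip
visit opt (parent –)
  visit io (parent opt)
    io–opt: parent, skip
No non-parent visited neighbor found — the graph is a forest.

No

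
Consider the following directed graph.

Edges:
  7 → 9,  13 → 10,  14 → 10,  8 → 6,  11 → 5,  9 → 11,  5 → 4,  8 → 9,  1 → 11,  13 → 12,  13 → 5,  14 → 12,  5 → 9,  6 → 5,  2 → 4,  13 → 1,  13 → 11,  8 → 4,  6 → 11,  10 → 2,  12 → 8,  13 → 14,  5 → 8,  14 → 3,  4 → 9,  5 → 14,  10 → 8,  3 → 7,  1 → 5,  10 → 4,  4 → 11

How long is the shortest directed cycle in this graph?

For each vertex v, BFS finds the shortest path from v back to v.
The shortest such closed walk is 8 → 6 → 5 → 8, length 3.

3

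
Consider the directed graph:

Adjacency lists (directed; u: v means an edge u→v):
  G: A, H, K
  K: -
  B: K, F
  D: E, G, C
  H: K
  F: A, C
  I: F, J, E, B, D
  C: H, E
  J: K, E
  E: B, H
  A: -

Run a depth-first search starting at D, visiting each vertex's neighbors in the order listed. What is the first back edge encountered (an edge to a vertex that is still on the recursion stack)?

C→E

DFS from D (visiting each vertex's neighbors in the order listed); mark gray on enter, black on exit:
D gray
  E gray
    B gray
      K gray
      K black
      F gray
        A gray
        A black
        C gray
          H gray
            H→K: K black — skip
          H black
          C→E: E is gray → back edge
First back edge: C → E.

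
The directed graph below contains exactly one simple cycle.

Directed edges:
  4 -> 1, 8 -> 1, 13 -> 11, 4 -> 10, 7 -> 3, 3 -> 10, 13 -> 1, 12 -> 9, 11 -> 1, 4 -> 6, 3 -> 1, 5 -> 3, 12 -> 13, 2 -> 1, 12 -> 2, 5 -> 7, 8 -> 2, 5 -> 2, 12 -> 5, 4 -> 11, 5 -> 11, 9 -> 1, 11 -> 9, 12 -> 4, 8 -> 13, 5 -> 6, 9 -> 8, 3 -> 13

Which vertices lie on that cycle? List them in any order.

8, 9, 11, 13

DFS with gray/black marking from 9:
9 gray
  8 gray
    2 gray
      1 gray
      1 black
    2 black
    8→1: 1 black — skip
    13 gray
      11 gray
        11→9: 9 is gray → back edge
Back edge closes the cycle 9 → 8 → 13 → 11 → 9; its vertices are {8, 9, 11, 13}.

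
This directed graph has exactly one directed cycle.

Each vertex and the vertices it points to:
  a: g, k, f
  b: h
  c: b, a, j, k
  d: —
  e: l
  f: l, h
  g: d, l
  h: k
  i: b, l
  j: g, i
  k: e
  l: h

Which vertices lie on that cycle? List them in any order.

e, h, k, l

DFS with gray/black marking from k:
k gray
  e gray
    l gray
      h gray
        h→k: k is gray → back edge
Back edge closes the cycle k → e → l → h → k; its vertices are {e, h, k, l}.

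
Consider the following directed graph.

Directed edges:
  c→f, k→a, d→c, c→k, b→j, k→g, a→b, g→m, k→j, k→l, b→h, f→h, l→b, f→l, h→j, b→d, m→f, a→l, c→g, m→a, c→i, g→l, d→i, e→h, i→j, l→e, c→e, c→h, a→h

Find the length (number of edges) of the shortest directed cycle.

5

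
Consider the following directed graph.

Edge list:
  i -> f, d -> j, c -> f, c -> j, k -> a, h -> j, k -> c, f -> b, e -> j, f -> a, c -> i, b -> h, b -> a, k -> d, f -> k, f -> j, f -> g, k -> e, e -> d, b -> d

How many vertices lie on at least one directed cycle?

A vertex is on a directed cycle iff it belongs to a strongly connected component of size ≥ 2 (or has a self-loop).
The vertices on cycles are {c, f, i, k} — 4 in total.

4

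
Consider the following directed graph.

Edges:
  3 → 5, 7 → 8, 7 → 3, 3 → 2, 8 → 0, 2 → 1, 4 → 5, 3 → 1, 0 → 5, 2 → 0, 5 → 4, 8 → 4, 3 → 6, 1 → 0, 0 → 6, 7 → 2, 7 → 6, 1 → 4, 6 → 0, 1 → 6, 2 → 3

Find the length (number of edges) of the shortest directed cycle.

2

For each vertex v, BFS finds the shortest path from v back to v.
The shortest such closed walk is 3 → 2 → 3, length 2.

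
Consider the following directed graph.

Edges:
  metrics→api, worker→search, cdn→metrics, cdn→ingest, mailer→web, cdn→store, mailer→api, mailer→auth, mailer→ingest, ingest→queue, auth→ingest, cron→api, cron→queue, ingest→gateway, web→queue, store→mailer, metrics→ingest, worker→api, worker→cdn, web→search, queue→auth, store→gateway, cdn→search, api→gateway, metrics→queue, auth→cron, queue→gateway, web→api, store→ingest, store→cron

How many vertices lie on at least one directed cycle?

A vertex is on a directed cycle iff it belongs to a strongly connected component of size ≥ 2 (or has a self-loop).
The vertices on cycles are {auth, cron, queue, ingest} — 4 in total.

4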